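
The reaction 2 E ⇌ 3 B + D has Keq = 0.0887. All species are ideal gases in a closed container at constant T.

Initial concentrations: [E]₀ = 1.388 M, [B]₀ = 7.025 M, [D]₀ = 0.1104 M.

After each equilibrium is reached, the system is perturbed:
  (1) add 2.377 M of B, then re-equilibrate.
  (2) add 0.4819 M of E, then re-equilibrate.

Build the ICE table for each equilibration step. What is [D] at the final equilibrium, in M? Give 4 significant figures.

Q₀ = 19.87 vs Keq = 0.0887 ⇒ Q>K, reverse
Step 1:
                    E           B           D
  I             1.388       7.025      0.1104
  C            0.2193     -0.3289     -0.1096
  E             1.607       6.696  7.6320e-04
  solve Keq expr → x = -0.1096; check Q = 0.0887
Then add 2.377 M of B.
Step 2:
                    E           B           D
  I             1.607       9.073  7.6320e-04
  C        9.1185e-04   -0.001368 -4.5593e-04
  E             1.608       9.072  3.0727e-04
  solve Keq expr → x = -4.5593e-04; check Q = 0.0887
Then add 0.4819 M of E.
Step 3:
                    E           B           D
  I              2.09       9.072  3.0727e-04
  C       -4.2285e-04  6.3427e-04  2.1142e-04
  E              2.09       9.072  5.1870e-04
  solve Keq expr → x = 2.1142e-04; check Q = 0.0887

[D]_eq = 5.1870e-04 M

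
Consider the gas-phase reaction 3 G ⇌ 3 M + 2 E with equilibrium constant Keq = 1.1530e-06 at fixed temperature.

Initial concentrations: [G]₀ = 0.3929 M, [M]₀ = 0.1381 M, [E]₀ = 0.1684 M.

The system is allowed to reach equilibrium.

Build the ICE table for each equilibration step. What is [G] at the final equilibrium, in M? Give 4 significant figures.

Q₀ = 0.001231 vs Keq = 1.1530e-06 ⇒ Q>K, reverse
Step 1:
                   G          M          E
  init        0.3929     0.1381     0.1684
  Δ           0.1124    -0.1124   -0.07492
  eq          0.5053    0.02572    0.09348
  solve Keq expr → x = -0.03746; check Q = 1.1530e-06

[G]_eq = 0.5053 M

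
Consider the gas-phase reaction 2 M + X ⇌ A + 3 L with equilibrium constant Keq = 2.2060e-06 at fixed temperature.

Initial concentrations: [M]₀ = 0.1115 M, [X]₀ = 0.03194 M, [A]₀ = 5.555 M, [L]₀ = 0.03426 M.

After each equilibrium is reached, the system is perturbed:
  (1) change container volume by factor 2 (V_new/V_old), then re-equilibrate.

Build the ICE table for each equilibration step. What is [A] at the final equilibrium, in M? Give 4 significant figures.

Q₀ = 0.5626 vs Keq = 2.2060e-06 ⇒ Q>K, reverse
Step 1:
                   M          X          A          L
  Initial     0.1115    0.03194      5.555    0.03426
  Change     0.02239    0.01119   -0.01119   -0.03358
  Equil       0.1339    0.04313      5.544 6.7511e-04
  solve Keq expr → x = -0.01119; check Q = 2.2060e-06
Then change container volume by factor 2 (V_new/V_old).
Step 2:
                   M          X          A          L
  Initial    0.06694    0.02157      2.772 3.3755e-04
  Change  -5.8199e-05 -2.9099e-05 2.9099e-05 8.7298e-05
  Equil      0.06689    0.02154      2.772 4.2485e-04
  solve Keq expr → x = 2.9099e-05; check Q = 2.2060e-06

[A]_eq = 2.772 M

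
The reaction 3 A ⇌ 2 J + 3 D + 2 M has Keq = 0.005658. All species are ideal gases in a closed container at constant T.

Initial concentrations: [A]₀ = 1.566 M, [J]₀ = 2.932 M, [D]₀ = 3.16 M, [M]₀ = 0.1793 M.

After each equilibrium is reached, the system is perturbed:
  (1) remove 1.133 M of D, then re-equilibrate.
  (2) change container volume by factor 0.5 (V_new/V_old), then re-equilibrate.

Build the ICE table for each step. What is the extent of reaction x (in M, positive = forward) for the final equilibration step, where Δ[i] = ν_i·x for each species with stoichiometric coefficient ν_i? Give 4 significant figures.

x = -0.01983 M

Q₀ = 2.271 vs Keq = 0.005658 ⇒ Q>K, reverse
Step 1:
                   A          J          D          M
  I            1.566      2.932       3.16     0.1793
  C           0.2489    -0.1659    -0.2489    -0.1659
  E            1.815      2.766      2.911    0.01339
  solve Keq expr → x = -0.08296; check Q = 0.005658
Then remove 1.133 M of D.
Step 2:
                   A          J          D          M
  I            1.815      2.766      1.778    0.01339
  C         -0.02038    0.01358    0.02038    0.01358
  E            1.794       2.78      1.799    0.02697
  solve Keq expr → x = 0.006792; check Q = 0.005658
Then change container volume by factor 0.5 (V_new/V_old).
Step 3:
                   A          J          D          M
  I            3.589      5.559      3.597    0.05394
  C           0.0595   -0.03967    -0.0595   -0.03967
  E            3.648       5.52      3.538    0.01427
  solve Keq expr → x = -0.01983; check Q = 0.005658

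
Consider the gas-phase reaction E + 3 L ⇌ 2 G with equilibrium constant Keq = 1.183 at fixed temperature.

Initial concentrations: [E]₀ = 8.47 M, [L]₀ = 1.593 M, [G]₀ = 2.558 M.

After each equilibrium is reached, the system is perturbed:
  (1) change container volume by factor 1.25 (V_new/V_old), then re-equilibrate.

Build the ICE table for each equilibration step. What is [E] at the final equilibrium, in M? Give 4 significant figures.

[E]_eq = 6.644 M

Q₀ = 0.1911 vs Keq = 1.183 ⇒ Q<K, forward
Step 1:
                  E         L         G
  init         8.47     1.593     2.558
  Δ         -0.2085   -0.6255     0.417
  eq          8.261    0.9675     2.975
  solve Keq expr → x = 0.2085; check Q = 1.183
Then change container volume by factor 1.25 (V_new/V_old).
Step 2:
                  E         L         G
  init        6.609     0.774      2.38
  Δ         0.03497    0.1049  -0.06994
  eq          6.644    0.8789      2.31
  solve Keq expr → x = -0.03497; check Q = 1.183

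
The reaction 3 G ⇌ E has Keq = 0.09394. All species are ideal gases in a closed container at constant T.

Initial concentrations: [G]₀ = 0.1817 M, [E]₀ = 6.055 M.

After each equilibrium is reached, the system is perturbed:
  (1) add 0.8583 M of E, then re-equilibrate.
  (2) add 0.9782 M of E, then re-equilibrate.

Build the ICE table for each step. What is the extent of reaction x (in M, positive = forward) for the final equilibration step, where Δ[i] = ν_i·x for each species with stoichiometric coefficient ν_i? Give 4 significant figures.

x = -0.06664 M

Q₀ = 1009 vs Keq = 0.09394 ⇒ Q>K, reverse
Step 1:
                  G         E
  Initial    0.1817     6.055
  Change      3.548    -1.183
  Equil       3.729     4.872
  solve Keq expr → x = -1.183; check Q = 0.09394
Then add 0.8583 M of E.
Step 2:
                  G         E
  Initial     3.729     5.731
  Change     0.1925  -0.06417
  Equil       3.922     5.667
  solve Keq expr → x = -0.06417; check Q = 0.09394
Then add 0.9782 M of E.
Step 3:
                  G         E
  Initial     3.922     6.645
  Change     0.1999  -0.06664
  Equil       4.122     6.578
  solve Keq expr → x = -0.06664; check Q = 0.09394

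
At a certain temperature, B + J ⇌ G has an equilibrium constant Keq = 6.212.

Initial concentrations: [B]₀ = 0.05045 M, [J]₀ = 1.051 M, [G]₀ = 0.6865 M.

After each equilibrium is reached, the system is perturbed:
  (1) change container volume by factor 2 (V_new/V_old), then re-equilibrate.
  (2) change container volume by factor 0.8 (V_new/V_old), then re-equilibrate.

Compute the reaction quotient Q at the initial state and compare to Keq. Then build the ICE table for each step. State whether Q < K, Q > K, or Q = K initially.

Q₀ = 12.95; Q > K (proceeds reverse)

Q₀ = 12.95 vs Keq = 6.212 ⇒ Q>K, reverse
Step 1:
                    B           J           G
  init        0.05045       1.051      0.6865
  Δ             0.044       0.044      -0.044
  eq          0.09445       1.095      0.6425
  solve Keq expr → x = -0.044; check Q = 6.212
Then change container volume by factor 2 (V_new/V_old).
Step 2:
                    B           J           G
  init        0.04723      0.5475      0.3212
  Δ           0.03279     0.03279    -0.03279
  eq          0.08002      0.5803      0.2885
  solve Keq expr → x = -0.03279; check Q = 6.212
Then change container volume by factor 0.8 (V_new/V_old).
Step 3:
                    B           J           G
  init            0.1      0.7254      0.3606
  Δ          -0.01494    -0.01494     0.01494
  eq          0.08509      0.7104      0.3755
  solve Keq expr → x = 0.01494; check Q = 6.212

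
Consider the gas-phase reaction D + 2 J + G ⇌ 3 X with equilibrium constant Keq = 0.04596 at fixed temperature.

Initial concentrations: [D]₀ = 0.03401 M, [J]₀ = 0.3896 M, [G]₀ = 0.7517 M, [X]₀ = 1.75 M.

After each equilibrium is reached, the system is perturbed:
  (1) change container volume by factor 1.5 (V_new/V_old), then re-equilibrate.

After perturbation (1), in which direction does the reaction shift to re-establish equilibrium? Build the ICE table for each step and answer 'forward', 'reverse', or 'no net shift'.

Direction: reverse

Q₀ = 1381 vs Keq = 0.04596 ⇒ Q>K, reverse
Step 1:
                  D         J         G         X
  I         0.03401    0.3896    0.7517      1.75
  C          0.4623    0.9247    0.4623    -1.387
  E          0.4963     1.314     1.214     0.363
  solve Keq expr → x = -0.4623; check Q = 0.04596
Then change container volume by factor 1.5 (V_new/V_old).
Step 2:
                  D         J         G         X
  I          0.3309    0.8762    0.8094     0.242
  C        0.008444   0.01689  0.008444  -0.02533
  E          0.3393    0.8931    0.8178    0.2167
  solve Keq expr → x = -0.008444; check Q = 0.04596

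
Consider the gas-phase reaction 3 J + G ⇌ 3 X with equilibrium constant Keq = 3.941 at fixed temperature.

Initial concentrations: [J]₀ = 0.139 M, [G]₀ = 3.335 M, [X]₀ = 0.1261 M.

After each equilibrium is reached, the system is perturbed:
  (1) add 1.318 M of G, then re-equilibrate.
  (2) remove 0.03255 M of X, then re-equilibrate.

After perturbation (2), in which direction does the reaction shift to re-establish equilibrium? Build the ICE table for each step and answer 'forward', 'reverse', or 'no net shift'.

Q₀ = 0.2239 vs Keq = 3.941 ⇒ Q<K, forward
Step 1:
                   J          G          X
  init         0.139      3.335     0.1261
  Δ         -0.05999      -0.02    0.05999
  eq         0.07901      3.315     0.1861
  solve Keq expr → x = 0.02; check Q = 3.941
Then add 1.318 M of G.
Step 2:
                   J          G          X
  init       0.07901      4.633     0.1861
  Δ        -0.006038  -0.002013   0.006038
  eq         0.07297      4.631     0.1921
  solve Keq expr → x = 0.002013; check Q = 3.941
Then remove 0.03255 M of X.
Step 3:
                   J          G          X
  init       0.07297      4.631     0.1596
  Δ         -0.00895  -0.002983    0.00895
  eq         0.06402      4.628     0.1685
  solve Keq expr → x = 0.002983; check Q = 3.941

Direction: forward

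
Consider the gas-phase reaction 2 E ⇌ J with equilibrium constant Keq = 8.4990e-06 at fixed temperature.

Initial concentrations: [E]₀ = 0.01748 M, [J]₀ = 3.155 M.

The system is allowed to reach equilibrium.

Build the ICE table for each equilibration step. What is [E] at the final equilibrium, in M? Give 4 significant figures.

Q₀ = 1.0326e+04 vs Keq = 8.4990e-06 ⇒ Q>K, reverse
Step 1:
                  E         J
  I         0.01748     3.155
  C           6.309    -3.155
  E           6.327 3.4020e-04
  solve Keq expr → x = -3.155; check Q = 8.4990e-06

[E]_eq = 6.327 M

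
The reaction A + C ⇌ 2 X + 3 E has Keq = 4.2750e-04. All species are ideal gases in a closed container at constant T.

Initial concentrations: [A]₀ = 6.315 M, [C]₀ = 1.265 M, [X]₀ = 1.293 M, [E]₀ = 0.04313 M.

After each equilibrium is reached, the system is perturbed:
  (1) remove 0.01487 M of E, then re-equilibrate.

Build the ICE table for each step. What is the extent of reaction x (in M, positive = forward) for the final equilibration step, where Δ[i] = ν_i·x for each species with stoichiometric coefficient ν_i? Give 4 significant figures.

x = 0.004706 M

Q₀ = 1.6791e-05 vs Keq = 4.2750e-04 ⇒ Q<K, forward
Step 1:
                   A          C          X          E
  init         6.315      1.265      1.293    0.04313
  Δ         -0.02646   -0.02646    0.05291    0.07937
  eq           6.289      1.239      1.346     0.1225
  solve Keq expr → x = 0.02646; check Q = 4.2750e-04
Then remove 0.01487 M of E.
Step 2:
                   A          C          X          E
  init         6.289      1.239      1.346     0.1076
  Δ        -0.004706  -0.004706   0.009412    0.01412
  eq           6.284      1.234      1.355     0.1217
  solve Keq expr → x = 0.004706; check Q = 4.2750e-04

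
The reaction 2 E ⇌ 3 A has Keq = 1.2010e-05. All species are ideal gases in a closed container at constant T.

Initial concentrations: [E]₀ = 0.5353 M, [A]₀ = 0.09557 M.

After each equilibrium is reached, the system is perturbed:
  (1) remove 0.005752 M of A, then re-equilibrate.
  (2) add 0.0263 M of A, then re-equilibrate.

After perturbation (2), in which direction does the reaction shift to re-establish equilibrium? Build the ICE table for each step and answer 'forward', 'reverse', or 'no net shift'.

Q₀ = 0.003046 vs Keq = 1.2010e-05 ⇒ Q>K, reverse
Step 1:
                   E          A
  Initial     0.5353    0.09557
  Change     0.05299   -0.07949
  Equil       0.5883    0.01608
  solve Keq expr → x = -0.0265; check Q = 1.2010e-05
Then remove 0.005752 M of A.
Step 2:
                   E          A
  Initial     0.5883    0.01033
  Change   -0.003789   0.005683
  Equil       0.5845    0.01601
  solve Keq expr → x = 0.001894; check Q = 1.2010e-05
Then add 0.0263 M of A.
Step 3:
                   E          A
  Initial     0.5845    0.04231
  Change     0.01732   -0.02599
  Equil       0.6018    0.01632
  solve Keq expr → x = -0.008662; check Q = 1.2010e-05

Direction: reverse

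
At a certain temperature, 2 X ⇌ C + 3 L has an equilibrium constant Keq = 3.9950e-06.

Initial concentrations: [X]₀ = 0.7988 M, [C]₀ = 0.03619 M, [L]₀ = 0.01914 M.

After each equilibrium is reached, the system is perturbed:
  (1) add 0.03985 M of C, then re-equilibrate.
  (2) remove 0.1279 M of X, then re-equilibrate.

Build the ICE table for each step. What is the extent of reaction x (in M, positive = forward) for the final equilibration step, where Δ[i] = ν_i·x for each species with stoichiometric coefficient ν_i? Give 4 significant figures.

x = -0.0011 M

Q₀ = 3.9768e-07 vs Keq = 3.9950e-06 ⇒ Q<K, forward
Step 1:
                    X           C           L
  init         0.7988     0.03619     0.01914
  Δ          -0.01301    0.006506     0.01952
  eq           0.7858      0.0427     0.03866
  solve Keq expr → x = 0.006506; check Q = 3.9950e-06
Then add 0.03985 M of C.
Step 2:
                    X           C           L
  init         0.7858     0.08255     0.03866
  Δ          0.004795   -0.002398   -0.007193
  eq           0.7906     0.08015     0.03147
  solve Keq expr → x = -0.002398; check Q = 3.9950e-06
Then remove 0.1279 M of X.
Step 3:
                    X           C           L
  init         0.6627     0.08015     0.03147
  Δ          0.002201     -0.0011   -0.003301
  eq           0.6649     0.07905     0.02816
  solve Keq expr → x = -0.0011; check Q = 3.9950e-06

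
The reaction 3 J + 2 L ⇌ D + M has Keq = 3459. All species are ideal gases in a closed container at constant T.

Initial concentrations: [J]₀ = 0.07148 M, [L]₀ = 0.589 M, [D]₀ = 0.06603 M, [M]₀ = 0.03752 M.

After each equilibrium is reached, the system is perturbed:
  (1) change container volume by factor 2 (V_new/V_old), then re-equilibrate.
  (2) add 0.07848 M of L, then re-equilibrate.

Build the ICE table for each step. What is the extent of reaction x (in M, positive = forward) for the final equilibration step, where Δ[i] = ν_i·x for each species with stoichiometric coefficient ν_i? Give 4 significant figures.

Q₀ = 19.55 vs Keq = 3459 ⇒ Q<K, forward
Step 1:
                    J           L           D           M
  Initial     0.07148       0.589     0.06603     0.03752
  Change     -0.05501    -0.03667     0.01834     0.01834
  Equil       0.01647      0.5523     0.08437     0.05586
  solve Keq expr → x = 0.01834; check Q = 3459
Then change container volume by factor 2 (V_new/V_old).
Step 2:
                    J           L           D           M
  Initial    0.008234      0.2762     0.04218     0.02793
  Change     0.007253    0.004835   -0.002418   -0.002418
  Equil       0.01549       0.281     0.03977     0.02551
  solve Keq expr → x = -0.002418; check Q = 3459
Then add 0.07848 M of L.
Step 3:
                    J           L           D           M
  Initial     0.01549      0.3595     0.03977     0.02551
  Change    -0.002113   -0.001408  7.0419e-04  7.0419e-04
  Equil       0.01337      0.3581     0.04047     0.02622
  solve Keq expr → x = 7.0419e-04; check Q = 3459

x = 7.0419e-04 M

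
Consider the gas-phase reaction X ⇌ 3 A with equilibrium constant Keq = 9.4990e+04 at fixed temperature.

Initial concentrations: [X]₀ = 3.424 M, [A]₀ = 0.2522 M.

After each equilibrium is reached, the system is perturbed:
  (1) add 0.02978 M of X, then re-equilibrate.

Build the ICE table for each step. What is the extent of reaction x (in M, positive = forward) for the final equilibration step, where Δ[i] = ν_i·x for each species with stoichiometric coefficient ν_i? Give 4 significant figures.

x = 0.02947 M

Q₀ = 0.004685 vs Keq = 9.4990e+04 ⇒ Q<K, forward
Step 1:
                    X           A
  I             3.424      0.2522
  C            -3.412       10.24
  E           0.01214       10.49
  solve Keq expr → x = 3.412; check Q = 9.4990e+04
Then add 0.02978 M of X.
Step 2:
                    X           A
  I           0.04192       10.49
  C          -0.02947     0.08841
  E           0.01245       10.58
  solve Keq expr → x = 0.02947; check Q = 9.4990e+04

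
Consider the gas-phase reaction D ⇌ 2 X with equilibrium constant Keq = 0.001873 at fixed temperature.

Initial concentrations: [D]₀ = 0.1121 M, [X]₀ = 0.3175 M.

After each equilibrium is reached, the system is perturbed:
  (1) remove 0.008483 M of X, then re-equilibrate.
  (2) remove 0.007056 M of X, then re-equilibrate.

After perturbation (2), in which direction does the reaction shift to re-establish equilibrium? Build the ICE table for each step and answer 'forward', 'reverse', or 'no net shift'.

Q₀ = 0.8993 vs Keq = 0.001873 ⇒ Q>K, reverse
Step 1:
                  D         X
  init       0.1121    0.3175
  Δ          0.1477   -0.2954
  eq         0.2598   0.02206
  solve Keq expr → x = -0.1477; check Q = 0.001873
Then remove 0.008483 M of X.
Step 2:
                  D         X
  init       0.2598   0.01358
  Δ       -0.004153  0.008306
  eq         0.2557   0.02188
  solve Keq expr → x = 0.004153; check Q = 0.001873
Then remove 0.007056 M of X.
Step 3:
                  D         X
  init       0.2557   0.01483
  Δ       -0.003454  0.006908
  eq         0.2522   0.02173
  solve Keq expr → x = 0.003454; check Q = 0.001873

Direction: forward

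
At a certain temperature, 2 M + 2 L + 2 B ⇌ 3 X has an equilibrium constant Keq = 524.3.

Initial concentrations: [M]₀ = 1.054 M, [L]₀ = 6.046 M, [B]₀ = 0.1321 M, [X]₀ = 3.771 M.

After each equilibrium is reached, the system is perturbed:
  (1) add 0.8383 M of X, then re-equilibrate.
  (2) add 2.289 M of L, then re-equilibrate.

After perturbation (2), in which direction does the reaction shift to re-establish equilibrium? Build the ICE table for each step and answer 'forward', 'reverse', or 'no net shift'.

Direction: forward

Q₀ = 75.67 vs Keq = 524.3 ⇒ Q<K, forward
Step 1:
                    M           L           B           X
  I             1.054       6.046      0.1321       3.771
  C          -0.07493    -0.07493    -0.07493      0.1124
  E            0.9791       5.971     0.05717       3.883
  solve Keq expr → x = 0.03747; check Q = 524.3
Then add 0.8383 M of X.
Step 2:
                    M           L           B           X
  I            0.9791       5.971     0.05717       4.722
  C           0.01731     0.01731     0.01731    -0.02596
  E            0.9964       5.988     0.07448       4.696
  solve Keq expr → x = -0.008655; check Q = 524.3
Then add 2.289 M of L.
Step 3:
                    M           L           B           X
  I            0.9964       8.277     0.07448       4.696
  C          -0.01893    -0.01893    -0.01893     0.02839
  E            0.9775       8.258     0.05555       4.724
  solve Keq expr → x = 0.009463; check Q = 524.3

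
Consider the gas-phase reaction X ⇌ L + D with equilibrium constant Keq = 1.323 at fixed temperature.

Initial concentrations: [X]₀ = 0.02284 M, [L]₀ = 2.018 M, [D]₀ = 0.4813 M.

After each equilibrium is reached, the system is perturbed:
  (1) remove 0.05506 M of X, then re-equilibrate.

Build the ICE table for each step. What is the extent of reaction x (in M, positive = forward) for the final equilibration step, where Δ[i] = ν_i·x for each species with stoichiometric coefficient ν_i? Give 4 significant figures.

Q₀ = 42.52 vs Keq = 1.323 ⇒ Q>K, reverse
Step 1:
                    X           L           D
  init        0.02284       2.018      0.4813
  Δ            0.2645     -0.2645     -0.2645
  eq           0.2873       1.753      0.2168
  solve Keq expr → x = -0.2645; check Q = 1.323
Then remove 0.05506 M of X.
Step 2:
                    X           L           D
  init         0.2323       1.753      0.2168
  Δ           0.02227    -0.02227    -0.02227
  eq           0.2546       1.731      0.1945
  solve Keq expr → x = -0.02227; check Q = 1.323

x = -0.02227 M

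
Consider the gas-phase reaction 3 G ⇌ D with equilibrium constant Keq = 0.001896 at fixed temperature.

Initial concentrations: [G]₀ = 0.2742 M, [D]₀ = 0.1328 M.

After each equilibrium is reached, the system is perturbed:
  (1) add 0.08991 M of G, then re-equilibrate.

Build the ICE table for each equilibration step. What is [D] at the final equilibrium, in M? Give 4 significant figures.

[D]_eq = 8.3234e-04 M

Q₀ = 6.442 vs Keq = 0.001896 ⇒ Q>K, reverse
Step 1:
                  G         D
  Initial    0.2742    0.1328
  Change     0.3967   -0.1322
  Equil      0.6709 5.7250e-04
  solve Keq expr → x = -0.1322; check Q = 0.001896
Then add 0.08991 M of G.
Step 2:
                  G         D
  Initial    0.7608 5.7250e-04
  Change  -7.7951e-04 2.5984e-04
  Equil        0.76 8.3234e-04
  solve Keq expr → x = 2.5984e-04; check Q = 0.001896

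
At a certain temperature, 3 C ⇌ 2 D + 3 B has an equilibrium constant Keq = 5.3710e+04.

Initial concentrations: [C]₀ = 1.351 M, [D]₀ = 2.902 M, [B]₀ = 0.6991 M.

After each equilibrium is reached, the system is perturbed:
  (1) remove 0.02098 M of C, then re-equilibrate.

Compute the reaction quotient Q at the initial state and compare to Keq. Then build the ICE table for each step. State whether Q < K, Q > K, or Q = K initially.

Q₀ = 1.167; Q < K (proceeds forward)

Q₀ = 1.167 vs Keq = 5.3710e+04 ⇒ Q<K, forward
Step 1:
                   C          D          B
  init         1.351      2.902     0.6991
  Δ           -1.228     0.8189      1.228
  eq          0.1227      3.721      1.927
  solve Keq expr → x = 0.4094; check Q = 5.3710e+04
Then remove 0.02098 M of C.
Step 2:
                   C          D          B
  init        0.1017      3.721      1.927
  Δ          0.01946   -0.01297   -0.01946
  eq          0.1211      3.708      1.908
  solve Keq expr → x = -0.006486; check Q = 5.3710e+04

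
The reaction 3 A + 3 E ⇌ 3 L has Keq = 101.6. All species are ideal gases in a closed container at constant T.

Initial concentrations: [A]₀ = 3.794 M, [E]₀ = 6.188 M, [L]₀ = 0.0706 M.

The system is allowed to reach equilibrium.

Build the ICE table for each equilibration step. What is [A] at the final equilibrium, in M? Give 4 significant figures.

[A]_eq = 0.2861 M

Q₀ = 2.7194e-08 vs Keq = 101.6 ⇒ Q<K, forward
Step 1:
                  A         E         L
  Initial     3.794     6.188    0.0706
  Change     -3.508    -3.508     3.508
  Equil      0.2861      2.68     3.578
  solve Keq expr → x = 1.169; check Q = 101.6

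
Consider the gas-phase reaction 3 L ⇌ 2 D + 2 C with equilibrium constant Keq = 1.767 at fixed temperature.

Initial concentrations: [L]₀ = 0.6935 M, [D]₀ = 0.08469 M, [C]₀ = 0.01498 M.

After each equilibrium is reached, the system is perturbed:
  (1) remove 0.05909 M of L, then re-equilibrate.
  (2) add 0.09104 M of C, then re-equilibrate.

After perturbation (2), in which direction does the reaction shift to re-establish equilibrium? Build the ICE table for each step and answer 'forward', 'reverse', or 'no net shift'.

Direction: reverse

Q₀ = 4.8256e-06 vs Keq = 1.767 ⇒ Q<K, forward
Step 1:
                    L           D           C
  I            0.6935     0.08469     0.01498
  C           -0.4769      0.3179      0.3179
  E            0.2166      0.4026      0.3329
  solve Keq expr → x = 0.159; check Q = 1.767
Then remove 0.05909 M of L.
Step 2:
                    L           D           C
  I            0.1575      0.4026      0.3329
  C           0.03882    -0.02588    -0.02588
  E            0.1964      0.3767       0.307
  solve Keq expr → x = -0.01294; check Q = 1.767
Then add 0.09104 M of C.
Step 3:
                    L           D           C
  I            0.1964      0.3767      0.3981
  C           0.02422    -0.01615    -0.01615
  E            0.2206      0.3606      0.3819
  solve Keq expr → x = -0.008074; check Q = 1.767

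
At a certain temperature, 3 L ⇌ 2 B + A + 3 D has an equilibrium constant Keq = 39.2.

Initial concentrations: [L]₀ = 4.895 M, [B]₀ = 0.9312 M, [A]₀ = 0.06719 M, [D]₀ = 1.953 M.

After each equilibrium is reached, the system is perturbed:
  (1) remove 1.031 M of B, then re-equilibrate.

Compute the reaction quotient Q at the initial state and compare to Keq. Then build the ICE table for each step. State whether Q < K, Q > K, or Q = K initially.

Q₀ = 0.0037; Q < K (proceeds forward)

Q₀ = 0.0037 vs Keq = 39.2 ⇒ Q<K, forward
Step 1:
                  L         B         A         D
  init        4.895    0.9312   0.06719     1.953
  Δ          -2.501     1.667    0.8337     2.501
  eq          2.394     2.599    0.9009     4.454
  solve Keq expr → x = 0.8337; check Q = 39.2
Then remove 1.031 M of B.
Step 2:
                  L         B         A         D
  init        2.394     1.568    0.9009     4.454
  Δ         -0.3216    0.2144    0.1072    0.3216
  eq          2.072     1.782     1.008     4.776
  solve Keq expr → x = 0.1072; check Q = 39.2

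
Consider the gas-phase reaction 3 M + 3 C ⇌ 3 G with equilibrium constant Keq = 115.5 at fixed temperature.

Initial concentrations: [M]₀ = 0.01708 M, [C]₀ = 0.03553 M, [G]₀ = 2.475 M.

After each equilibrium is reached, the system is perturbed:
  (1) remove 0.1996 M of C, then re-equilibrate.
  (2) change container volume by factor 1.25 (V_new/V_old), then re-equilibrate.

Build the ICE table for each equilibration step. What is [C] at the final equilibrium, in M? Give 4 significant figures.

[C]_eq = 0.4654 M

Q₀ = 6.7839e+10 vs Keq = 115.5 ⇒ Q>K, reverse
Step 1:
                   M          C          G
  I          0.01708    0.03553      2.475
  C           0.5951     0.5951    -0.5951
  E           0.6122     0.6306       1.88
  solve Keq expr → x = -0.1984; check Q = 115.5
Then remove 0.1996 M of C.
Step 2:
                   M          C          G
  I           0.6122      0.431       1.88
  C           0.0912     0.0912    -0.0912
  E           0.7034     0.5222      1.789
  solve Keq expr → x = -0.0304; check Q = 115.5
Then change container volume by factor 1.25 (V_new/V_old).
Step 3:
                   M          C          G
  I           0.5627     0.4178      1.431
  C          0.04765    0.04765   -0.04765
  E           0.6103     0.4654      1.383
  solve Keq expr → x = -0.01588; check Q = 115.5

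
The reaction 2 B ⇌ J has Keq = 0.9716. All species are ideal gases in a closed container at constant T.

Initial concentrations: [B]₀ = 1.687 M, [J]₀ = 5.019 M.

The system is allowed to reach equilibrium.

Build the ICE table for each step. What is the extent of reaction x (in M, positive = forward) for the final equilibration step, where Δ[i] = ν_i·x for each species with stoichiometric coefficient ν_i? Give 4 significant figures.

x = -0.2628 M

Q₀ = 1.764 vs Keq = 0.9716 ⇒ Q>K, reverse
Step 1:
                   B          J
  init         1.687      5.019
  Δ           0.5255    -0.2628
  eq           2.213      4.756
  solve Keq expr → x = -0.2628; check Q = 0.9716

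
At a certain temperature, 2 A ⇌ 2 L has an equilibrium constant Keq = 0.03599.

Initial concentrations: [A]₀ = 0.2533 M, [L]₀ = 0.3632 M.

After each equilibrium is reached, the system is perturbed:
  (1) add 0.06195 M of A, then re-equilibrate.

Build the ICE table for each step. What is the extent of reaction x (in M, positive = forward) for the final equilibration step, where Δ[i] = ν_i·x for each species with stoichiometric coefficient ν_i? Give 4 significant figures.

Q₀ = 2.056 vs Keq = 0.03599 ⇒ Q>K, reverse
Step 1:
                    A           L
  I            0.2533      0.3632
  C            0.2649     -0.2649
  E            0.5182     0.09831
  solve Keq expr → x = -0.1324; check Q = 0.03599
Then add 0.06195 M of A.
Step 2:
                    A           L
  I            0.5801     0.09831
  C         -0.009879    0.009879
  E            0.5703      0.1082
  solve Keq expr → x = 0.004939; check Q = 0.03599

x = 0.004939 M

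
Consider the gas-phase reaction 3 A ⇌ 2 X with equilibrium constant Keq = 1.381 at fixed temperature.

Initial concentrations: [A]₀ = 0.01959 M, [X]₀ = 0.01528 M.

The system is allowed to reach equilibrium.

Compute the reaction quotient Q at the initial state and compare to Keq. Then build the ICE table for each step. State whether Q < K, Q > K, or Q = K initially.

Q₀ = 31.06; Q > K (proceeds reverse)

Q₀ = 31.06 vs Keq = 1.381 ⇒ Q>K, reverse
Step 1:
                  A         X
  Initial   0.01959   0.01528
  Change    0.01269 -0.008463
  Equil     0.03228  0.006817
  solve Keq expr → x = -0.004232; check Q = 1.381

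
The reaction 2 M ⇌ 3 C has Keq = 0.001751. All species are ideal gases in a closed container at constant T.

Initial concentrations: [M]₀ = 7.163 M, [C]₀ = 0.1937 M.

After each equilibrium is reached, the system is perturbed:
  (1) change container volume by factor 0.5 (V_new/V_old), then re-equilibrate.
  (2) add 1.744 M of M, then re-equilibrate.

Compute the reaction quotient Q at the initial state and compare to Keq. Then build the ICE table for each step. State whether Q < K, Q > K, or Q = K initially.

Q₀ = 1.4164e-04; Q < K (proceeds forward)

Q₀ = 1.4164e-04 vs Keq = 0.001751 ⇒ Q<K, forward
Step 1:
                    M           C
  I             7.163      0.1937
  C           -0.1649      0.2473
  E             6.998       0.441
  solve Keq expr → x = 0.08243; check Q = 0.001751
Then change container volume by factor 0.5 (V_new/V_old).
Step 2:
                    M           C
  I                14       0.882
  C            0.1187      -0.178
  E             14.11       0.704
  solve Keq expr → x = -0.05933; check Q = 0.001751
Then add 1.744 M of M.
Step 3:
                    M           C
  I             15.86       0.704
  C          -0.03711     0.05567
  E             15.82      0.7596
  solve Keq expr → x = 0.01856; check Q = 0.001751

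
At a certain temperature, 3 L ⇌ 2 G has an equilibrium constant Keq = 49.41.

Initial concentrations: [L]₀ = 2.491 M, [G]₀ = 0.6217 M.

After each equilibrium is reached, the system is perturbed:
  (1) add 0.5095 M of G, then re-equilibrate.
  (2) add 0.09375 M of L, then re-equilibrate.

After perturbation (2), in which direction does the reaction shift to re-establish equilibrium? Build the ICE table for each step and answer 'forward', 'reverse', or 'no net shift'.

Direction: forward

Q₀ = 0.02501 vs Keq = 49.41 ⇒ Q<K, forward
Step 1:
                  L         G
  I           2.491    0.6217
  C          -2.059     1.373
  E          0.4318     1.994
  solve Keq expr → x = 0.6864; check Q = 49.41
Then add 0.5095 M of G.
Step 2:
                  L         G
  I          0.4318     2.504
  C         0.06491  -0.04327
  E          0.4967     2.461
  solve Keq expr → x = -0.02164; check Q = 49.41
Then add 0.09375 M of L.
Step 3:
                  L         G
  I          0.5905     2.461
  C        -0.08606   0.05737
  E          0.5044     2.518
  solve Keq expr → x = 0.02869; check Q = 49.41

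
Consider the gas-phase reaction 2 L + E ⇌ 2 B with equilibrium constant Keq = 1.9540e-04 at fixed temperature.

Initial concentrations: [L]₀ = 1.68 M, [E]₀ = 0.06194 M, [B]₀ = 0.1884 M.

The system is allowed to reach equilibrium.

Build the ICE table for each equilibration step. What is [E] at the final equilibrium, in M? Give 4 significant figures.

Q₀ = 0.203 vs Keq = 1.9540e-04 ⇒ Q>K, reverse
Step 1:
                  L         E         B
  I            1.68   0.06194    0.1884
  C          0.1783   0.08915   -0.1783
  E           1.858    0.1511    0.0101
  solve Keq expr → x = -0.08915; check Q = 1.9540e-04

[E]_eq = 0.1511 M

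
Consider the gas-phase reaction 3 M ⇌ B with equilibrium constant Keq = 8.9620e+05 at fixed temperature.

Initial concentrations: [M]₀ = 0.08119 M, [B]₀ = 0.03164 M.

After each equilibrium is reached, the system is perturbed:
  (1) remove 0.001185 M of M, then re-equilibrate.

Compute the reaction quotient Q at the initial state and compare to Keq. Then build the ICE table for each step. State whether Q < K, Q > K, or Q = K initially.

Q₀ = 59.12 vs Keq = 8.9620e+05 ⇒ Q<K, forward
Step 1:
                    M           B
  I           0.08119     0.03164
  C          -0.07719     0.02573
  E             0.004     0.05737
  solve Keq expr → x = 0.02573; check Q = 8.9620e+05
Then remove 0.001185 M of M.
Step 2:
                    M           B
  I          0.002815     0.05737
  C          0.001176 -3.9196e-04
  E          0.003991     0.05698
  solve Keq expr → x = -3.9196e-04; check Q = 8.9620e+05

Q₀ = 59.12; Q < K (proceeds forward)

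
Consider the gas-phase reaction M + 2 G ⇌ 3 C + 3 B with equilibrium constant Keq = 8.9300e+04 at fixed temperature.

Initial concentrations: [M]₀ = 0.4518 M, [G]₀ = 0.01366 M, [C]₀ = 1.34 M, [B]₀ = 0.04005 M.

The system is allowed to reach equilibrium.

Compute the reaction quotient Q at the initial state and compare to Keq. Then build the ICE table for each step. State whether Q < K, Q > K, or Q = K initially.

Q₀ = 1.833; Q < K (proceeds forward)

Q₀ = 1.833 vs Keq = 8.9300e+04 ⇒ Q<K, forward
Step 1:
                  M         G         C         B
  init       0.4518   0.01366      1.34   0.04005
  Δ       -0.006771  -0.01354   0.02031   0.02031
  eq          0.445 1.1803e-04      1.36   0.06036
  solve Keq expr → x = 0.006771; check Q = 8.9300e+04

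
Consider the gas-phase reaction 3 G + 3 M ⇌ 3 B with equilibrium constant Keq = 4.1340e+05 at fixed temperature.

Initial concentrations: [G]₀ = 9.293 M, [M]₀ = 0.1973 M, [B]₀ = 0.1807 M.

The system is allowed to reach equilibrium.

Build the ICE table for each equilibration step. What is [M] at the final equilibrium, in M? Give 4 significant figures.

Q₀ = 9.5725e-04 vs Keq = 4.1340e+05 ⇒ Q<K, forward
Step 1:
                  G         M         B
  I           9.293    0.1973    0.1807
  C         -0.1967   -0.1967    0.1967
  E           9.096 5.5701e-04    0.3774
  solve Keq expr → x = 0.06558; check Q = 4.1340e+05

[M]_eq = 5.5701e-04 M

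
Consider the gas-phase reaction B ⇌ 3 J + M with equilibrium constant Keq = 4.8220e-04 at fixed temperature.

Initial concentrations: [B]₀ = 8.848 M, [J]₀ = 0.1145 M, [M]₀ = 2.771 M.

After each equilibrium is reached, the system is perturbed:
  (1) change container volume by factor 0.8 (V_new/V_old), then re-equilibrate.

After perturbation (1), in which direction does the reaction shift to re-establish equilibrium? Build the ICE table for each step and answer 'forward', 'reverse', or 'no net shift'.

Direction: reverse

Q₀ = 4.7012e-04 vs Keq = 4.8220e-04 ⇒ Q<K, forward
Step 1:
                    B           J           M
  I             8.848      0.1145       2.771
  C       -3.2221e-04  9.6663e-04  3.2221e-04
  E             8.848      0.1155       2.771
  solve Keq expr → x = 3.2221e-04; check Q = 4.8220e-04
Then change container volume by factor 0.8 (V_new/V_old).
Step 2:
                    B           J           M
  I             11.06      0.1443       3.464
  C          0.009576    -0.02873   -0.009576
  E             11.07      0.1156       3.455
  solve Keq expr → x = -0.009576; check Q = 4.8220e-04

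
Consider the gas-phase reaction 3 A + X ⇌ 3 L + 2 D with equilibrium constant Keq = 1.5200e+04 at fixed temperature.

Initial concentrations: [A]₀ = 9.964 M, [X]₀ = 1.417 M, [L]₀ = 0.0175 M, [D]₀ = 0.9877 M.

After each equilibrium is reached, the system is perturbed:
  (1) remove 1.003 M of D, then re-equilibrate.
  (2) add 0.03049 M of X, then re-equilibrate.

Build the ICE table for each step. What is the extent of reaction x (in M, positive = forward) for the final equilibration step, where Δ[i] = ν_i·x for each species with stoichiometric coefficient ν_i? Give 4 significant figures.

x = 0.03045 M

Q₀ = 3.7299e-09 vs Keq = 1.5200e+04 ⇒ Q<K, forward
Step 1:
                  A         X         L         D
  I           9.964     1.417    0.0175    0.9877
  C           -4.25    -1.417      4.25     2.833
  E           5.714 4.0002e-04     4.267     3.821
  solve Keq expr → x = 1.417; check Q = 1.5200e+04
Then remove 1.003 M of D.
Step 2:
                  A         X         L         D
  I           5.714 4.0002e-04     4.267     2.818
  C       -5.4674e-04 -1.8225e-04 5.4674e-04 3.6449e-04
  E           5.714 2.1777e-04     4.268     2.818
  solve Keq expr → x = 1.8225e-04; check Q = 1.5200e+04
Then add 0.03049 M of X.
Step 3:
                  A         X         L         D
  I           5.714   0.03071     4.268     2.818
  C        -0.09136  -0.03045   0.09136   0.06091
  E           5.622 2.5420e-04     4.359     2.879
  solve Keq expr → x = 0.03045; check Q = 1.5200e+04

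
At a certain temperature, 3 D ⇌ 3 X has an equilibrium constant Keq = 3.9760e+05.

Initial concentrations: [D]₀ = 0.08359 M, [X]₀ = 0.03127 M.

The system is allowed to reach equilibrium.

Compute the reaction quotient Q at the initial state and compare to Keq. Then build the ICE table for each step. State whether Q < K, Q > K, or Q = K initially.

Q₀ = 0.05235; Q < K (proceeds forward)

Q₀ = 0.05235 vs Keq = 3.9760e+05 ⇒ Q<K, forward
Step 1:
                  D         X
  Initial   0.08359   0.03127
  Change   -0.08205   0.08205
  Equil    0.001541    0.1133
  solve Keq expr → x = 0.02735; check Q = 3.9760e+05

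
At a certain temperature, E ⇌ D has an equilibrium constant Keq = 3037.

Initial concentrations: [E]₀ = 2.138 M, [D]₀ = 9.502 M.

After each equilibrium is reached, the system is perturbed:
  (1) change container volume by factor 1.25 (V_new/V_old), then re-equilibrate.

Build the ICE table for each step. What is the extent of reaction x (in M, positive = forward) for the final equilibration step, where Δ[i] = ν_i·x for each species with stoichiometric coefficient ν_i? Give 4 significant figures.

Q₀ = 4.444 vs Keq = 3037 ⇒ Q<K, forward
Step 1:
                   E          D
  Initial      2.138      9.502
  Change      -2.134      2.134
  Equil     0.003831      11.64
  solve Keq expr → x = 2.134; check Q = 3037
Then change container volume by factor 1.25 (V_new/V_old).
Step 2:
                   E          D
  Initial   0.003065      9.309
  Change           0          0
  Equil     0.003065      9.309
  solve Keq expr → x = 0; check Q = 3037

x = 0 M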